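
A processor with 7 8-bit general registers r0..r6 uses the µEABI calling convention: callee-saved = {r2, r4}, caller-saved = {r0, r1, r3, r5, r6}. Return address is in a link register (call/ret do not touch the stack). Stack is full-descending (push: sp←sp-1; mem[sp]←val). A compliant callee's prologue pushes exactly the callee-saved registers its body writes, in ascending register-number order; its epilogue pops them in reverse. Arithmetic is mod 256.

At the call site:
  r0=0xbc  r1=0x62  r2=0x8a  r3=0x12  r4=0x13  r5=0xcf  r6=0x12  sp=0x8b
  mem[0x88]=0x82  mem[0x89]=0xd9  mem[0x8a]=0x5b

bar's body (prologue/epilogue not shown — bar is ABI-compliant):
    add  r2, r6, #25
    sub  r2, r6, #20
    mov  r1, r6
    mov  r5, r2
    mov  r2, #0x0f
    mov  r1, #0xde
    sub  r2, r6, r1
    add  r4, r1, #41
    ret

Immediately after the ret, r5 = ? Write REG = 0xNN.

prologue: push r2 -> mem[0x8a]=0x8a, sp=0x8a
prologue: push r4 -> mem[0x89]=0x13, sp=0x89
body[0] add  r2, r6, #25 -> r2=0x2b
body[1] sub  r2, r6, #20 -> r2=0xfe
body[2] mov  r1, r6 -> r1=0x12
body[3] mov  r5, r2 -> r5=0xfe
body[4] mov  r2, #0x0f -> r2=0x0f
body[5] mov  r1, #0xde -> r1=0xde
body[6] sub  r2, r6, r1 -> r2=0x34
body[7] add  r4, r1, #41 -> r4=0x07
epilogue: pop r4=0x13, sp=0x8a
epilogue: pop r2=0x8a, sp=0x8b
r5 is caller-saved -> body value

REG = 0xfe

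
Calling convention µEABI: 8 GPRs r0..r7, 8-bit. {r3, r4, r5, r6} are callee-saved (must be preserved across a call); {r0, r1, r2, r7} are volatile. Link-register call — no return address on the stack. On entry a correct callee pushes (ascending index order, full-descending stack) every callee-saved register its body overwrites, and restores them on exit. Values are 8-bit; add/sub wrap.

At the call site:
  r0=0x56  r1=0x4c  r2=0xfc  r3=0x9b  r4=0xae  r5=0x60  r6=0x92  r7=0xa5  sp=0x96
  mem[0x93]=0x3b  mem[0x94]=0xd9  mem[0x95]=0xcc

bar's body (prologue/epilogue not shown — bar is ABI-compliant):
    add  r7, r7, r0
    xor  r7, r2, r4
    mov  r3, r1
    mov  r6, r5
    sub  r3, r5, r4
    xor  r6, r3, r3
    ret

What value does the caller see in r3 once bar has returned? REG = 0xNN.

REG = 0x9b

prologue: push r3 -> mem[0x95]=0x9b, sp=0x95
prologue: push r6 -> mem[0x94]=0x92, sp=0x94
body[0] add  r7, r7, r0 -> r7=0xfb
body[1] xor  r7, r2, r4 -> r7=0x52
body[2] mov  r3, r1 -> r3=0x4c
body[3] mov  r6, r5 -> r6=0x60
body[4] sub  r3, r5, r4 -> r3=0xb2
body[5] xor  r6, r3, r3 -> r6=0x00
epilogue: pop r6=0x92, sp=0x95
epilogue: pop r3=0x9b, sp=0x96
r3 is callee-saved -> restored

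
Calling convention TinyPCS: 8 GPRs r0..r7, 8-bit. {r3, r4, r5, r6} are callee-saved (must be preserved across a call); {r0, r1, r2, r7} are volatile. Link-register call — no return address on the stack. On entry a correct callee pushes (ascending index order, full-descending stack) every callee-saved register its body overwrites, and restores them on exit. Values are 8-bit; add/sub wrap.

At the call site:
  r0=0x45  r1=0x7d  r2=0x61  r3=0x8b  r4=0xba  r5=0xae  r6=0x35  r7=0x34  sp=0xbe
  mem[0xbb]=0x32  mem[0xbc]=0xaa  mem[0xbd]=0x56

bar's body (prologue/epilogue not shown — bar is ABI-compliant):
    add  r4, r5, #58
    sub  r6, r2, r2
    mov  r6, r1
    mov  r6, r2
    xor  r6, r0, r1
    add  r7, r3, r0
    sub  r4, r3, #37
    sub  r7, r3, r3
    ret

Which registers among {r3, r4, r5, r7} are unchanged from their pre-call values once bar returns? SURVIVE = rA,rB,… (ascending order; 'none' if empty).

prologue: push r4 -> mem[0xbd]=0xba, sp=0xbd
prologue: push r6 -> mem[0xbc]=0x35, sp=0xbc
body[0] add  r4, r5, #58 -> r4=0xe8
body[1] sub  r6, r2, r2 -> r6=0x00
body[2] mov  r6, r1 -> r6=0x7d
body[3] mov  r6, r2 -> r6=0x61
body[4] xor  r6, r0, r1 -> r6=0x38
body[5] add  r7, r3, r0 -> r7=0xd0
body[6] sub  r4, r3, #37 -> r4=0x66
body[7] sub  r7, r3, r3 -> r7=0x00
epilogue: pop r6=0x35, sp=0xbd
epilogue: pop r4=0xba, sp=0xbe
r3: callee-saved, written=False
r4: callee-saved, written=True
r5: callee-saved, written=False
r7: caller-saved, written=True

SURVIVE = r3,r4,r5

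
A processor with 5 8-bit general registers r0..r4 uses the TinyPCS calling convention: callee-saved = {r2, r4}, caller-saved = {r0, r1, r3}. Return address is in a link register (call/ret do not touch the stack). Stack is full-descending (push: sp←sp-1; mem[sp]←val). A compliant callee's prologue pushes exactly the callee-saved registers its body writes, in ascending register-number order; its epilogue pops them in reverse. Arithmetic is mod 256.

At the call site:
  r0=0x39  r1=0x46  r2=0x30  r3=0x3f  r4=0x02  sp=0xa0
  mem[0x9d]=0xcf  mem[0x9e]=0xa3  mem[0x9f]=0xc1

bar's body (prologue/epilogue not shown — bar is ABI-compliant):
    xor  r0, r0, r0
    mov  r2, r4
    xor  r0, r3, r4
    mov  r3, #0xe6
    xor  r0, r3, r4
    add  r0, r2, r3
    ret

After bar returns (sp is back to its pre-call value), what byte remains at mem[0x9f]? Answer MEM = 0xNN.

MEM = 0x30

prologue: push r2 → mem[0x9f]=0x30, sp=0x9f
body[0] xor  r0, r0, r0 → r0=0x00
body[1] mov  r2, r4 → r2=0x02
body[2] xor  r0, r3, r4 → r0=0x3d
body[3] mov  r3, #0xe6 → r3=0xe6
body[4] xor  r0, r3, r4 → r0=0xe4
body[5] add  r0, r2, r3 → r0=0xe8
epilogue: pop r2=0x30, sp=0xa0
prologue pushed ['r2'] at ['0x9f']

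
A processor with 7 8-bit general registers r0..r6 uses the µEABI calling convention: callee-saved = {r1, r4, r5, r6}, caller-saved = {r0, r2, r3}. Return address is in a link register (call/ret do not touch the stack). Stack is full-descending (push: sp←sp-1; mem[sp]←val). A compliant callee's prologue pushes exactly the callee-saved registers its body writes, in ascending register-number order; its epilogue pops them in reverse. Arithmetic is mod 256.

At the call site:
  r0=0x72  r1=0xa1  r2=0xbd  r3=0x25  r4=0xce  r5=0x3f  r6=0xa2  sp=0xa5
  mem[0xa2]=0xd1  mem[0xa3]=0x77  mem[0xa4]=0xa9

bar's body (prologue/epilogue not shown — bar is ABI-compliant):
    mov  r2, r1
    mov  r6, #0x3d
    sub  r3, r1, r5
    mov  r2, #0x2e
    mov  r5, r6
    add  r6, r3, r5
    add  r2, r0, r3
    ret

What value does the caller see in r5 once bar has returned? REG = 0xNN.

REG = 0x3f

prologue: push r5 -> mem[0xa4]=0x3f, sp=0xa4
prologue: push r6 -> mem[0xa3]=0xa2, sp=0xa3
body[0] mov  r2, r1 -> r2=0xa1
body[1] mov  r6, #0x3d -> r6=0x3d
body[2] sub  r3, r1, r5 -> r3=0x62
body[3] mov  r2, #0x2e -> r2=0x2e
body[4] mov  r5, r6 -> r5=0x3d
body[5] add  r6, r3, r5 -> r6=0x9f
body[6] add  r2, r0, r3 -> r2=0xd4
epilogue: pop r6=0xa2, sp=0xa4
epilogue: pop r5=0x3f, sp=0xa5
r5 is callee-saved -> restored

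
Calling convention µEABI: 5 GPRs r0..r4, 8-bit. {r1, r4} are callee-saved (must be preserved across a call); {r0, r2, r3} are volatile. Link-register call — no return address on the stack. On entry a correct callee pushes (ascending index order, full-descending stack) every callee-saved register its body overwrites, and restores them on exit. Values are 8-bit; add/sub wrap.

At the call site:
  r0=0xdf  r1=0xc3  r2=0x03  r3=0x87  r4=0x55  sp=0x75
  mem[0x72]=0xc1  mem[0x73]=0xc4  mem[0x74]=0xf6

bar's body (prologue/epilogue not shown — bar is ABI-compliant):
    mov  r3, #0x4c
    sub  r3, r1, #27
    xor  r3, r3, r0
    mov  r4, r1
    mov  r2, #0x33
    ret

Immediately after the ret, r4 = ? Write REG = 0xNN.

REG = 0x55

prologue: push r4 → mem[0x74]=0x55, sp=0x74
body[0] mov  r3, #0x4c → r3=0x4c
body[1] sub  r3, r1, #27 → r3=0xa8
body[2] xor  r3, r3, r0 → r3=0x77
body[3] mov  r4, r1 → r4=0xc3
body[4] mov  r2, #0x33 → r2=0x33
epilogue: pop r4=0x55, sp=0x75
r4 is callee-saved → restored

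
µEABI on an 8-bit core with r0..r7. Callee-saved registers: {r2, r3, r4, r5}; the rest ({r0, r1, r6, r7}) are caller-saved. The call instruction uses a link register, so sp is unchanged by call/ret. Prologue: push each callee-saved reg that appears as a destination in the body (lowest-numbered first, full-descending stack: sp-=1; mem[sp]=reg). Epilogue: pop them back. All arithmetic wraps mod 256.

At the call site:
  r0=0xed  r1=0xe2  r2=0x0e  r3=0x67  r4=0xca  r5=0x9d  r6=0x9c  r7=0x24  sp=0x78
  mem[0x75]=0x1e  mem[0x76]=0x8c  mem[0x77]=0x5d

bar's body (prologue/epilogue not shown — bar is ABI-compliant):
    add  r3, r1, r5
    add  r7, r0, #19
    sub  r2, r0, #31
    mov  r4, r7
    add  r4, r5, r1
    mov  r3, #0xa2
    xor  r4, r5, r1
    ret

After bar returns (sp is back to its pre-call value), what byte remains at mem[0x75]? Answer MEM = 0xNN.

MEM = 0xca

prologue: push r2 -> mem[0x77]=0x0e, sp=0x77
prologue: push r3 -> mem[0x76]=0x67, sp=0x76
prologue: push r4 -> mem[0x75]=0xca, sp=0x75
body[0] add  r3, r1, r5 -> r3=0x7f
body[1] add  r7, r0, #19 -> r7=0x00
body[2] sub  r2, r0, #31 -> r2=0xce
body[3] mov  r4, r7 -> r4=0x00
body[4] add  r4, r5, r1 -> r4=0x7f
body[5] mov  r3, #0xa2 -> r3=0xa2
body[6] xor  r4, r5, r1 -> r4=0x7f
epilogue: pop r4=0xca, sp=0x76
epilogue: pop r3=0x67, sp=0x77
epilogue: pop r2=0x0e, sp=0x78
prologue pushed ['r2', 'r3', 'r4'] at ['0x77', '0x76', '0x75']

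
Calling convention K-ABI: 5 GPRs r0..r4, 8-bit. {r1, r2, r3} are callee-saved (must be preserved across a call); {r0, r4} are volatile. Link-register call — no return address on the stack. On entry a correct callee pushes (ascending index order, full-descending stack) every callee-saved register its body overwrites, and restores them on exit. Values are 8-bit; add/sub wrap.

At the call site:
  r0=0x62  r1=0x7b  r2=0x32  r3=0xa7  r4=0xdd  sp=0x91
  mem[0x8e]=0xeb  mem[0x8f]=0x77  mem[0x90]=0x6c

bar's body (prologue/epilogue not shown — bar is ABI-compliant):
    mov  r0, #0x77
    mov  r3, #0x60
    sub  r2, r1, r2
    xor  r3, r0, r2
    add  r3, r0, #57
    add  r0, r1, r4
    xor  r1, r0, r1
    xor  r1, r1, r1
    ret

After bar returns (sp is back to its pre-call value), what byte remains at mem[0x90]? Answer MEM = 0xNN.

MEM = 0x7b

prologue: push r1 -> mem[0x90]=0x7b, sp=0x90
prologue: push r2 -> mem[0x8f]=0x32, sp=0x8f
prologue: push r3 -> mem[0x8e]=0xa7, sp=0x8e
body[0] mov  r0, #0x77 -> r0=0x77
body[1] mov  r3, #0x60 -> r3=0x60
body[2] sub  r2, r1, r2 -> r2=0x49
body[3] xor  r3, r0, r2 -> r3=0x3e
body[4] add  r3, r0, #57 -> r3=0xb0
body[5] add  r0, r1, r4 -> r0=0x58
body[6] xor  r1, r0, r1 -> r1=0x23
body[7] xor  r1, r1, r1 -> r1=0x00
epilogue: pop r3=0xa7, sp=0x8f
epilogue: pop r2=0x32, sp=0x90
epilogue: pop r1=0x7b, sp=0x91
prologue pushed ['r1', 'r2', 'r3'] at ['0x90', '0x8f', '0x8e']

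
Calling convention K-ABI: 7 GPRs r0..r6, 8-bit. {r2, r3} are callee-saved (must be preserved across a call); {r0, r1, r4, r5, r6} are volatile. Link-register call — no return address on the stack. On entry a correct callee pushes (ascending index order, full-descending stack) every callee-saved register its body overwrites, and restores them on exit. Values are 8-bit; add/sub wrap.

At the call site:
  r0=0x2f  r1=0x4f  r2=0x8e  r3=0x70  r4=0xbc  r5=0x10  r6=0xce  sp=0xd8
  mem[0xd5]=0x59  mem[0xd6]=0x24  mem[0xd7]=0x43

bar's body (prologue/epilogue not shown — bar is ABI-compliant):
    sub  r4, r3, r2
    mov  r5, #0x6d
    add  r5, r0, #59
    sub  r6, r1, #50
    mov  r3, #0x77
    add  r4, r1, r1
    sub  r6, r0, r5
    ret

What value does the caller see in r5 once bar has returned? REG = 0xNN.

REG = 0x6a

prologue: push r3 → mem[0xd7]=0x70, sp=0xd7
body[0] sub  r4, r3, r2 → r4=0xe2
body[1] mov  r5, #0x6d → r5=0x6d
body[2] add  r5, r0, #59 → r5=0x6a
body[3] sub  r6, r1, #50 → r6=0x1d
body[4] mov  r3, #0x77 → r3=0x77
body[5] add  r4, r1, r1 → r4=0x9e
body[6] sub  r6, r0, r5 → r6=0xc5
epilogue: pop r3=0x70, sp=0xd8
r5 is caller-saved → body value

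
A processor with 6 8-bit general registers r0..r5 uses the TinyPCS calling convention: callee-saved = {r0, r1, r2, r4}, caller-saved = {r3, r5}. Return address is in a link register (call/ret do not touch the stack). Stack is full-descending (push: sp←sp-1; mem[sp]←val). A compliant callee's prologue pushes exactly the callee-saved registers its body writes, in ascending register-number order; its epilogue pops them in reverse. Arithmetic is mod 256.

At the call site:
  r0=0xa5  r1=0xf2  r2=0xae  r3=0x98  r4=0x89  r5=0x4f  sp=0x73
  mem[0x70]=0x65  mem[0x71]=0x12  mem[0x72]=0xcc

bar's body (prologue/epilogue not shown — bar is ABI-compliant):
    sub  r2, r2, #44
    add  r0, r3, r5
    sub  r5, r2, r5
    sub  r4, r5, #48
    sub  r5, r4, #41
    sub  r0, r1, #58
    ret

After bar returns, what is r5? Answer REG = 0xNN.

REG = 0xda

prologue: push r0 -> mem[0x72]=0xa5, sp=0x72
prologue: push r2 -> mem[0x71]=0xae, sp=0x71
prologue: push r4 -> mem[0x70]=0x89, sp=0x70
body[0] sub  r2, r2, #44 -> r2=0x82
body[1] add  r0, r3, r5 -> r0=0xe7
body[2] sub  r5, r2, r5 -> r5=0x33
body[3] sub  r4, r5, #48 -> r4=0x03
body[4] sub  r5, r4, #41 -> r5=0xda
body[5] sub  r0, r1, #58 -> r0=0xb8
epilogue: pop r4=0x89, sp=0x71
epilogue: pop r2=0xae, sp=0x72
epilogue: pop r0=0xa5, sp=0x73
r5 is caller-saved -> body value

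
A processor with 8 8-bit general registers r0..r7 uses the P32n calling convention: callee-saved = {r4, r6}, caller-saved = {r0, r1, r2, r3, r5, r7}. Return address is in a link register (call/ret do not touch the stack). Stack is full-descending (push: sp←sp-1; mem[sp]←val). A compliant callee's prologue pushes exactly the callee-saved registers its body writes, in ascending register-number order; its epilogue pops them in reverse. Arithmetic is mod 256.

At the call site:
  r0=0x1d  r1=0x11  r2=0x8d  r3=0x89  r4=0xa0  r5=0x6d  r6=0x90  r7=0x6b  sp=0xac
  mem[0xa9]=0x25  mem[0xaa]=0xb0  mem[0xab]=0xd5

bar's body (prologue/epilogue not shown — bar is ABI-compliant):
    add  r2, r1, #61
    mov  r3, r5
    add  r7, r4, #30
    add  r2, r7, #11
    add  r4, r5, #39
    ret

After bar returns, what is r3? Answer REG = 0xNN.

prologue: push r4 → mem[0xab]=0xa0, sp=0xab
body[0] add  r2, r1, #61 → r2=0x4e
body[1] mov  r3, r5 → r3=0x6d
body[2] add  r7, r4, #30 → r7=0xbe
body[3] add  r2, r7, #11 → r2=0xc9
body[4] add  r4, r5, #39 → r4=0x94
epilogue: pop r4=0xa0, sp=0xac
r3 is caller-saved → body value

REG = 0x6d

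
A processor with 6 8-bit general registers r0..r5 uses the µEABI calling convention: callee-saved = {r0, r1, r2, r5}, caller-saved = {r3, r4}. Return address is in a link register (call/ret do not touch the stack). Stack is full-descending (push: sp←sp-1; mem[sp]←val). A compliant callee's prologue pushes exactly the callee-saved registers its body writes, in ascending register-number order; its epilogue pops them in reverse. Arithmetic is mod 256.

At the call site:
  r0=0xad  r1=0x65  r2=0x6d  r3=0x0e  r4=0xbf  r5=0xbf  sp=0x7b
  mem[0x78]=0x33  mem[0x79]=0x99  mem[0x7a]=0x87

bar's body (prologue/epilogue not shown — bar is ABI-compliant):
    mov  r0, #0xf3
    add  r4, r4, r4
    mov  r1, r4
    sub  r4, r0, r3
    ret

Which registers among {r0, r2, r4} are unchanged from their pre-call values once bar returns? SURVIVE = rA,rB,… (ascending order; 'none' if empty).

SURVIVE = r0,r2

prologue: push r0 -> mem[0x7a]=0xad, sp=0x7a
prologue: push r1 -> mem[0x79]=0x65, sp=0x79
body[0] mov  r0, #0xf3 -> r0=0xf3
body[1] add  r4, r4, r4 -> r4=0x7e
body[2] mov  r1, r4 -> r1=0x7e
body[3] sub  r4, r0, r3 -> r4=0xe5
epilogue: pop r1=0x65, sp=0x7a
epilogue: pop r0=0xad, sp=0x7b
r0: callee-saved, written=True
r2: callee-saved, written=False
r4: caller-saved, written=True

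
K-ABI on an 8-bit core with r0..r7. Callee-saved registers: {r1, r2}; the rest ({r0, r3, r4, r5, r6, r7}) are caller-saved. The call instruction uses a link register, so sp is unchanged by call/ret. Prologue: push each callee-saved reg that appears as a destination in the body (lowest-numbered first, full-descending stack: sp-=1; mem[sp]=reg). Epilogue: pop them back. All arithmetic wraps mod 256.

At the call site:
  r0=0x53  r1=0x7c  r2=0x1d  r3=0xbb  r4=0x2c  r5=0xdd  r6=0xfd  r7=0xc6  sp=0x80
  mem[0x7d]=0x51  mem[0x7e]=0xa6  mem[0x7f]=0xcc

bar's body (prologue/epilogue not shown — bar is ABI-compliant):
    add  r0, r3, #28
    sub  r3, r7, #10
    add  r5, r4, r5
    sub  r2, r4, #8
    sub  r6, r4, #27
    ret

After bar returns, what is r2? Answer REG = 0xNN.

prologue: push r2 -> mem[0x7f]=0x1d, sp=0x7f
body[0] add  r0, r3, #28 -> r0=0xd7
body[1] sub  r3, r7, #10 -> r3=0xbc
body[2] add  r5, r4, r5 -> r5=0x09
body[3] sub  r2, r4, #8 -> r2=0x24
body[4] sub  r6, r4, #27 -> r6=0x11
epilogue: pop r2=0x1d, sp=0x80
r2 is callee-saved -> restored

REG = 0x1d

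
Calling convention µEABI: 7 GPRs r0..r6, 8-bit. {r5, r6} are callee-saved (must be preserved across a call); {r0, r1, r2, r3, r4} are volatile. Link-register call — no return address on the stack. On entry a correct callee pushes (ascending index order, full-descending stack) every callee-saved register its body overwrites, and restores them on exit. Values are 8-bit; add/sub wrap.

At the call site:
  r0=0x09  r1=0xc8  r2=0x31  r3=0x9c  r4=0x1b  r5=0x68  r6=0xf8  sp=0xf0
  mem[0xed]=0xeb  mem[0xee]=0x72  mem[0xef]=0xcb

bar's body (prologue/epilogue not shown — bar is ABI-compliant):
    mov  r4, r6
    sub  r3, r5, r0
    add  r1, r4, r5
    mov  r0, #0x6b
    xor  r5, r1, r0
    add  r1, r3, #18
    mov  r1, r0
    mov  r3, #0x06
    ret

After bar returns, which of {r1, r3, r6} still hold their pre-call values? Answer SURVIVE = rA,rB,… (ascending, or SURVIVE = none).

prologue: push r5 -> mem[0xef]=0x68, sp=0xef
body[0] mov  r4, r6 -> r4=0xf8
body[1] sub  r3, r5, r0 -> r3=0x5f
body[2] add  r1, r4, r5 -> r1=0x60
body[3] mov  r0, #0x6b -> r0=0x6b
body[4] xor  r5, r1, r0 -> r5=0x0b
body[5] add  r1, r3, #18 -> r1=0x71
body[6] mov  r1, r0 -> r1=0x6b
body[7] mov  r3, #0x06 -> r3=0x06
epilogue: pop r5=0x68, sp=0xf0
r1: caller-saved, written=True
r3: caller-saved, written=True
r6: callee-saved, written=False

SURVIVE = r6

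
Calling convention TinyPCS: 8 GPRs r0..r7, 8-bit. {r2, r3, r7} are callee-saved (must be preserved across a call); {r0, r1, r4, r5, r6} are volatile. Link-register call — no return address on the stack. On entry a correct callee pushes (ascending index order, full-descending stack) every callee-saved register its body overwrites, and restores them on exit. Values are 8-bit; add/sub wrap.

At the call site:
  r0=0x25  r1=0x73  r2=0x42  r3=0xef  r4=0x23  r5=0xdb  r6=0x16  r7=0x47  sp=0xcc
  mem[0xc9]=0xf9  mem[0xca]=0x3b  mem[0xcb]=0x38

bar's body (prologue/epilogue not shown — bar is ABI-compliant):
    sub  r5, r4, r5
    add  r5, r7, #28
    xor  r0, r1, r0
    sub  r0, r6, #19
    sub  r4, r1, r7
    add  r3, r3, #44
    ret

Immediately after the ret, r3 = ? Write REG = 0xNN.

prologue: push r3 -> mem[0xcb]=0xef, sp=0xcb
body[0] sub  r5, r4, r5 -> r5=0x48
body[1] add  r5, r7, #28 -> r5=0x63
body[2] xor  r0, r1, r0 -> r0=0x56
body[3] sub  r0, r6, #19 -> r0=0x03
body[4] sub  r4, r1, r7 -> r4=0x2c
body[5] add  r3, r3, #44 -> r3=0x1b
epilogue: pop r3=0xef, sp=0xcc
r3 is callee-saved -> restored

REG = 0xef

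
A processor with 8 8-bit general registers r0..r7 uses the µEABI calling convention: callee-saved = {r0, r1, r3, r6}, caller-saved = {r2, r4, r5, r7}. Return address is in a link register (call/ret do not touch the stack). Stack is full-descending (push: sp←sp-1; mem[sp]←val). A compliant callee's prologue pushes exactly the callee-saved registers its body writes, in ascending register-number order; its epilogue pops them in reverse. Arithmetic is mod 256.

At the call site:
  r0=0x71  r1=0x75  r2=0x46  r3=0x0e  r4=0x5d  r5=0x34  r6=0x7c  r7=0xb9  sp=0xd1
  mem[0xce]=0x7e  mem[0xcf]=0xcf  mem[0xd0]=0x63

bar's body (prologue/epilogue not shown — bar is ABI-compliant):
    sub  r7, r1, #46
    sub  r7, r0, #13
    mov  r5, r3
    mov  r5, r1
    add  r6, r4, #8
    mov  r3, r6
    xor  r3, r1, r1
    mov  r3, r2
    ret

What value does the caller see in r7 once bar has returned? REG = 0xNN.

prologue: push r3 → mem[0xd0]=0x0e, sp=0xd0
prologue: push r6 → mem[0xcf]=0x7c, sp=0xcf
body[0] sub  r7, r1, #46 → r7=0x47
body[1] sub  r7, r0, #13 → r7=0x64
body[2] mov  r5, r3 → r5=0x0e
body[3] mov  r5, r1 → r5=0x75
body[4] add  r6, r4, #8 → r6=0x65
body[5] mov  r3, r6 → r3=0x65
body[6] xor  r3, r1, r1 → r3=0x00
body[7] mov  r3, r2 → r3=0x46
epilogue: pop r6=0x7c, sp=0xd0
epilogue: pop r3=0x0e, sp=0xd1
r7 is caller-saved → body value

REG = 0x64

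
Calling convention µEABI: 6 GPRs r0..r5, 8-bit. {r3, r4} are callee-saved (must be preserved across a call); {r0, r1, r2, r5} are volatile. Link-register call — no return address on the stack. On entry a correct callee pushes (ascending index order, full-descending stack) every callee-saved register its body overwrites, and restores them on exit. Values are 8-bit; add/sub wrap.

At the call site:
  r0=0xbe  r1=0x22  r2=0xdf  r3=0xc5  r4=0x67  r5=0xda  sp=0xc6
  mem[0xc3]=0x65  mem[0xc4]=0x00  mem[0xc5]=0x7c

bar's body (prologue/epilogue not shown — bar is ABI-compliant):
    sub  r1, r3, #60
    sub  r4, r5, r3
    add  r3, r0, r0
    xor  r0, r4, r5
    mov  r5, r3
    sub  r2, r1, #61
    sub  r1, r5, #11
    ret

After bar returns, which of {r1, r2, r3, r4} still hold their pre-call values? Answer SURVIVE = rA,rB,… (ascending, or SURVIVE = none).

prologue: push r3 -> mem[0xc5]=0xc5, sp=0xc5
prologue: push r4 -> mem[0xc4]=0x67, sp=0xc4
body[0] sub  r1, r3, #60 -> r1=0x89
body[1] sub  r4, r5, r3 -> r4=0x15
body[2] add  r3, r0, r0 -> r3=0x7c
body[3] xor  r0, r4, r5 -> r0=0xcf
body[4] mov  r5, r3 -> r5=0x7c
body[5] sub  r2, r1, #61 -> r2=0x4c
body[6] sub  r1, r5, #11 -> r1=0x71
epilogue: pop r4=0x67, sp=0xc5
epilogue: pop r3=0xc5, sp=0xc6
r1: caller-saved, written=True
r2: caller-saved, written=True
r3: callee-saved, written=True
r4: callee-saved, written=True

SURVIVE = r3,r4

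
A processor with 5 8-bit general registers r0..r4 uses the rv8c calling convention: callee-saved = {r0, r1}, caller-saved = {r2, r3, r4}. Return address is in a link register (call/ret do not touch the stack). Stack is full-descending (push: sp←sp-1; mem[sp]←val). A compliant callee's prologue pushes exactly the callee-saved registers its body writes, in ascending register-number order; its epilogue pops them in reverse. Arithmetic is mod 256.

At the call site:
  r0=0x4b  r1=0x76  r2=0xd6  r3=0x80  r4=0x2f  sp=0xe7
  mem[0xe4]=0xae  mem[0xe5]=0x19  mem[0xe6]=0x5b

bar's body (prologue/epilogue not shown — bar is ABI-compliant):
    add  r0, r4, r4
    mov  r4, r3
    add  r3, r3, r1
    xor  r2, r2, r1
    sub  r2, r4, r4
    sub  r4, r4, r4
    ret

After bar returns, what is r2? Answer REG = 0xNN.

REG = 0x00

prologue: push r0 -> mem[0xe6]=0x4b, sp=0xe6
body[0] add  r0, r4, r4 -> r0=0x5e
body[1] mov  r4, r3 -> r4=0x80
body[2] add  r3, r3, r1 -> r3=0xf6
body[3] xor  r2, r2, r1 -> r2=0xa0
body[4] sub  r2, r4, r4 -> r2=0x00
body[5] sub  r4, r4, r4 -> r4=0x00
epilogue: pop r0=0x4b, sp=0xe7
r2 is caller-saved -> body value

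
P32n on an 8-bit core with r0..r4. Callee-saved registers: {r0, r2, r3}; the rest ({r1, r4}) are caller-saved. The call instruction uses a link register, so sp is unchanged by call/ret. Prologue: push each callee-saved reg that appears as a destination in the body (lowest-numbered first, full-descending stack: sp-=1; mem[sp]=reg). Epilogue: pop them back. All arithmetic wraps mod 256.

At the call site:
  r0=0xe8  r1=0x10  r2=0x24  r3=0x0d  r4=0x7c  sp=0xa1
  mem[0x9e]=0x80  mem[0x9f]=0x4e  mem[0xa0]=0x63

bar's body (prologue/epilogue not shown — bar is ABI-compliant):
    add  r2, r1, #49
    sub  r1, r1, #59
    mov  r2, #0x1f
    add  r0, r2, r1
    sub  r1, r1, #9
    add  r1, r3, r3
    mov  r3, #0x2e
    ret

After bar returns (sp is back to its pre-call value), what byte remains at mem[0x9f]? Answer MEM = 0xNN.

MEM = 0x24

prologue: push r0 -> mem[0xa0]=0xe8, sp=0xa0
prologue: push r2 -> mem[0x9f]=0x24, sp=0x9f
prologue: push r3 -> mem[0x9e]=0x0d, sp=0x9e
body[0] add  r2, r1, #49 -> r2=0x41
body[1] sub  r1, r1, #59 -> r1=0xd5
body[2] mov  r2, #0x1f -> r2=0x1f
body[3] add  r0, r2, r1 -> r0=0xf4
body[4] sub  r1, r1, #9 -> r1=0xcc
body[5] add  r1, r3, r3 -> r1=0x1a
body[6] mov  r3, #0x2e -> r3=0x2e
epilogue: pop r3=0x0d, sp=0x9f
epilogue: pop r2=0x24, sp=0xa0
epilogue: pop r0=0xe8, sp=0xa1
prologue pushed ['r0', 'r2', 'r3'] at ['0xa0', '0x9f', '0x9e']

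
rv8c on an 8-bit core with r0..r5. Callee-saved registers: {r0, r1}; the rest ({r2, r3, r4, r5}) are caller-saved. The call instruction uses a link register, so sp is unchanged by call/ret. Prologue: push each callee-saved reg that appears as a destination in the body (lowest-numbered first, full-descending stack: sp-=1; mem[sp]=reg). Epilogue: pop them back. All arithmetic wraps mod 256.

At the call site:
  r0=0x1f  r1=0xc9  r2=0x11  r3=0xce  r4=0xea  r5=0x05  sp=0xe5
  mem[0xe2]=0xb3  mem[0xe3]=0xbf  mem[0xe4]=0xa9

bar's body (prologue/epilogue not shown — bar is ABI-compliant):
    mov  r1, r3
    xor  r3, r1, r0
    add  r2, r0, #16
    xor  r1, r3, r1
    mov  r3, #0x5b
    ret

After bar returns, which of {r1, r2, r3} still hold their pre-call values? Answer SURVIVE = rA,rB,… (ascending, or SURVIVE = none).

prologue: push r1 → mem[0xe4]=0xc9, sp=0xe4
body[0] mov  r1, r3 → r1=0xce
body[1] xor  r3, r1, r0 → r3=0xd1
body[2] add  r2, r0, #16 → r2=0x2f
body[3] xor  r1, r3, r1 → r1=0x1f
body[4] mov  r3, #0x5b → r3=0x5b
epilogue: pop r1=0xc9, sp=0xe5
r1: callee-saved, written=True
r2: caller-saved, written=True
r3: caller-saved, written=True

SURVIVE = r1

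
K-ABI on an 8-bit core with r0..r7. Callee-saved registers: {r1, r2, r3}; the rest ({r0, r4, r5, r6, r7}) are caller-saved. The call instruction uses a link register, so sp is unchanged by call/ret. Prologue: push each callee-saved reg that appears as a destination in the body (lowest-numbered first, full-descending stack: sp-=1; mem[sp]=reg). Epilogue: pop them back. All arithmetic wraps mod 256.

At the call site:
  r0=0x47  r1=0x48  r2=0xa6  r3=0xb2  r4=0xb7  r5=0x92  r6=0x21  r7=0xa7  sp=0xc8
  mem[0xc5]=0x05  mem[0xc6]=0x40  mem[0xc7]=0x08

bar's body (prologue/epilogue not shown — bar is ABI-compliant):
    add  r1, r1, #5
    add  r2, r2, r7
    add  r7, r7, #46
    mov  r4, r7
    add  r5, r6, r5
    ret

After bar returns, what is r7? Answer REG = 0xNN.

prologue: push r1 → mem[0xc7]=0x48, sp=0xc7
prologue: push r2 → mem[0xc6]=0xa6, sp=0xc6
body[0] add  r1, r1, #5 → r1=0x4d
body[1] add  r2, r2, r7 → r2=0x4d
body[2] add  r7, r7, #46 → r7=0xd5
body[3] mov  r4, r7 → r4=0xd5
body[4] add  r5, r6, r5 → r5=0xb3
epilogue: pop r2=0xa6, sp=0xc7
epilogue: pop r1=0x48, sp=0xc8
r7 is caller-saved → body value

REG = 0xd5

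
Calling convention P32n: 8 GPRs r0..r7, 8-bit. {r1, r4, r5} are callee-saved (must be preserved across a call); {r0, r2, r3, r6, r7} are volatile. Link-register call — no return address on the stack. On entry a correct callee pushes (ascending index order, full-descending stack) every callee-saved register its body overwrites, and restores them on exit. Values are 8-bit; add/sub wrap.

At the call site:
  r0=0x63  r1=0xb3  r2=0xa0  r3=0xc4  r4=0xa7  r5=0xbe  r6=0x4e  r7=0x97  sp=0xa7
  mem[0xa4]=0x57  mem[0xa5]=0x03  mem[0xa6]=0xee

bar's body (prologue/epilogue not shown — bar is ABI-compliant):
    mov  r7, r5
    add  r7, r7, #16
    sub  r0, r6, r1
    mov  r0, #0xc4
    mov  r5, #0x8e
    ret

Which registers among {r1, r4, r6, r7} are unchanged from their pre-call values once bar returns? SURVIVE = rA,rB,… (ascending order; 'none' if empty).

SURVIVE = r1,r4,r6

prologue: push r5 -> mem[0xa6]=0xbe, sp=0xa6
body[0] mov  r7, r5 -> r7=0xbe
body[1] add  r7, r7, #16 -> r7=0xce
body[2] sub  r0, r6, r1 -> r0=0x9b
body[3] mov  r0, #0xc4 -> r0=0xc4
body[4] mov  r5, #0x8e -> r5=0x8e
epilogue: pop r5=0xbe, sp=0xa7
r1: callee-saved, written=False
r4: callee-saved, written=False
r6: caller-saved, written=False
r7: caller-saved, written=True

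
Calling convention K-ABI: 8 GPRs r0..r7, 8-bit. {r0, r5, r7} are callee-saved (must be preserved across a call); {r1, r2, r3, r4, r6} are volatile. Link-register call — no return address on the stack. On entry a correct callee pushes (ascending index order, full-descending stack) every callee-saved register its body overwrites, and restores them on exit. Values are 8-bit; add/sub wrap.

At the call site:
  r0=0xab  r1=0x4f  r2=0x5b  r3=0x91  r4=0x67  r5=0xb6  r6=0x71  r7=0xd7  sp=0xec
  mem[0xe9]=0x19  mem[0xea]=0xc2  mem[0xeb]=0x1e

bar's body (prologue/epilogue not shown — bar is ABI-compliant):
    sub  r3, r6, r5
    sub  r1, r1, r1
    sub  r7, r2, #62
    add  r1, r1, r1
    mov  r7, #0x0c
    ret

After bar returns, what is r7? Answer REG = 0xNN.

prologue: push r7 -> mem[0xeb]=0xd7, sp=0xeb
body[0] sub  r3, r6, r5 -> r3=0xbb
body[1] sub  r1, r1, r1 -> r1=0x00
body[2] sub  r7, r2, #62 -> r7=0x1d
body[3] add  r1, r1, r1 -> r1=0x00
body[4] mov  r7, #0x0c -> r7=0x0c
epilogue: pop r7=0xd7, sp=0xec
r7 is callee-saved -> restored

REG = 0xd7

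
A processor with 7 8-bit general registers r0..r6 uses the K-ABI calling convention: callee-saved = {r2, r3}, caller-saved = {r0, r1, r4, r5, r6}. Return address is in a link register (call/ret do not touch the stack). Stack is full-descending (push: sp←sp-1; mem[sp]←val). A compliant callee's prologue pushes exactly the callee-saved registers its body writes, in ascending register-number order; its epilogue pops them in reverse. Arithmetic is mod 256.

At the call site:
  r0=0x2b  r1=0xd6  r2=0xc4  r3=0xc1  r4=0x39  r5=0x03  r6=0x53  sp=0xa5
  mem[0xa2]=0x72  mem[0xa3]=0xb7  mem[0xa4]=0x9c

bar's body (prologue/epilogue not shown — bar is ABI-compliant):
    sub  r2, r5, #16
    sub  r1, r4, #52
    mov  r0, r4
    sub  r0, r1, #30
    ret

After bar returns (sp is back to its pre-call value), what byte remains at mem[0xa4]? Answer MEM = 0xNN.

MEM = 0xc4

prologue: push r2 → mem[0xa4]=0xc4, sp=0xa4
body[0] sub  r2, r5, #16 → r2=0xf3
body[1] sub  r1, r4, #52 → r1=0x05
body[2] mov  r0, r4 → r0=0x39
body[3] sub  r0, r1, #30 → r0=0xe7
epilogue: pop r2=0xc4, sp=0xa5
prologue pushed ['r2'] at ['0xa4']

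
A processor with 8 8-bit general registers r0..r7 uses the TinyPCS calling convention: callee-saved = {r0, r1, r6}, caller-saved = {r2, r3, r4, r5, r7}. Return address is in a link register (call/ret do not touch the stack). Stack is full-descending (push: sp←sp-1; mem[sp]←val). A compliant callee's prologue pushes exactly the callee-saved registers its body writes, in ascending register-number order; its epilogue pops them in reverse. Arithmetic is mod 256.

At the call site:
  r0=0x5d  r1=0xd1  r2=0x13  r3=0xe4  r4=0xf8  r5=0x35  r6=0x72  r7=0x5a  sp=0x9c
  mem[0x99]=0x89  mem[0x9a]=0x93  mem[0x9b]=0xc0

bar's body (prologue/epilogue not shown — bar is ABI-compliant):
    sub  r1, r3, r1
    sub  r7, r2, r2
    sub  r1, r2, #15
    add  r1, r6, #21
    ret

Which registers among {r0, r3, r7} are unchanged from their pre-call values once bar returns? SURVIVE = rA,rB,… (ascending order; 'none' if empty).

prologue: push r1 → mem[0x9b]=0xd1, sp=0x9b
body[0] sub  r1, r3, r1 → r1=0x13
body[1] sub  r7, r2, r2 → r7=0x00
body[2] sub  r1, r2, #15 → r1=0x04
body[3] add  r1, r6, #21 → r1=0x87
epilogue: pop r1=0xd1, sp=0x9c
r0: callee-saved, written=False
r3: caller-saved, written=False
r7: caller-saved, written=True

SURVIVE = r0,r3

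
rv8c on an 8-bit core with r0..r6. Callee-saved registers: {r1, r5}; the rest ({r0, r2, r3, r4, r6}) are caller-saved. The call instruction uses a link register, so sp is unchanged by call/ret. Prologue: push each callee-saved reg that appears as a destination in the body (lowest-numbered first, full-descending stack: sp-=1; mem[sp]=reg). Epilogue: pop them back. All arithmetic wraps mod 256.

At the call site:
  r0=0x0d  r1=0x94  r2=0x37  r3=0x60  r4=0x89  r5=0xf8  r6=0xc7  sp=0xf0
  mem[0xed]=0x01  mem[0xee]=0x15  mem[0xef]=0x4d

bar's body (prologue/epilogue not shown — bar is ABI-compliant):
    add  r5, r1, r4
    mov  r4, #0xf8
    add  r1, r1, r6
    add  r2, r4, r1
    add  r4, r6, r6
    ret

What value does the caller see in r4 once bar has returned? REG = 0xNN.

prologue: push r1 → mem[0xef]=0x94, sp=0xef
prologue: push r5 → mem[0xee]=0xf8, sp=0xee
body[0] add  r5, r1, r4 → r5=0x1d
body[1] mov  r4, #0xf8 → r4=0xf8
body[2] add  r1, r1, r6 → r1=0x5b
body[3] add  r2, r4, r1 → r2=0x53
body[4] add  r4, r6, r6 → r4=0x8e
epilogue: pop r5=0xf8, sp=0xef
epilogue: pop r1=0x94, sp=0xf0
r4 is caller-saved → body value

REG = 0x8e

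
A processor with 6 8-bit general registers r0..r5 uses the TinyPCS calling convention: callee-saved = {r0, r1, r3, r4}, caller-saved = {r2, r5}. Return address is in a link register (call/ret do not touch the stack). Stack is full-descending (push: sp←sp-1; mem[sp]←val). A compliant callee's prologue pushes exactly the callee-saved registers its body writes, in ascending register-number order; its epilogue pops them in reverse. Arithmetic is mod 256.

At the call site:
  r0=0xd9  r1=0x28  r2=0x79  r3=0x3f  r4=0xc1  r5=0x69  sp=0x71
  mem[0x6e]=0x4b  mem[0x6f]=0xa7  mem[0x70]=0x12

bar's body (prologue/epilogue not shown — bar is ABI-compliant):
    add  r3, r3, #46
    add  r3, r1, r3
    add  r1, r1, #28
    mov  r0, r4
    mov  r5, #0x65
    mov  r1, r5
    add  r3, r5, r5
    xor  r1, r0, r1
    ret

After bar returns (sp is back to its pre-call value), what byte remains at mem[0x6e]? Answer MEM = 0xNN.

prologue: push r0 → mem[0x70]=0xd9, sp=0x70
prologue: push r1 → mem[0x6f]=0x28, sp=0x6f
prologue: push r3 → mem[0x6e]=0x3f, sp=0x6e
body[0] add  r3, r3, #46 → r3=0x6d
body[1] add  r3, r1, r3 → r3=0x95
body[2] add  r1, r1, #28 → r1=0x44
body[3] mov  r0, r4 → r0=0xc1
body[4] mov  r5, #0x65 → r5=0x65
body[5] mov  r1, r5 → r1=0x65
body[6] add  r3, r5, r5 → r3=0xca
body[7] xor  r1, r0, r1 → r1=0xa4
epilogue: pop r3=0x3f, sp=0x6f
epilogue: pop r1=0x28, sp=0x70
epilogue: pop r0=0xd9, sp=0x71
prologue pushed ['r0', 'r1', 'r3'] at ['0x70', '0x6f', '0x6e']

MEM = 0x3f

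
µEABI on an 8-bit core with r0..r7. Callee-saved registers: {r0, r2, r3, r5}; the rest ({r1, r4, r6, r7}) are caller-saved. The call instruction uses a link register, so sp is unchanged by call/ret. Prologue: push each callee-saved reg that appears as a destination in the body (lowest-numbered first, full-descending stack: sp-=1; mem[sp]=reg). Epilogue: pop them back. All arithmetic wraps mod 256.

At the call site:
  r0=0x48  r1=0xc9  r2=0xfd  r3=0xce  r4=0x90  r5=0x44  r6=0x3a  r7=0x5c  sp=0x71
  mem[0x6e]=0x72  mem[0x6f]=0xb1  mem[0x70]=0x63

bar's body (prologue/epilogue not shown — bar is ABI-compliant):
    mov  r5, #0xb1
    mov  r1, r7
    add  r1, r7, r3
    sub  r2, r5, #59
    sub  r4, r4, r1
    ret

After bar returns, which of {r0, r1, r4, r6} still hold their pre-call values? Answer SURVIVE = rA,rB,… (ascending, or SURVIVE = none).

prologue: push r2 → mem[0x70]=0xfd, sp=0x70
prologue: push r5 → mem[0x6f]=0x44, sp=0x6f
body[0] mov  r5, #0xb1 → r5=0xb1
body[1] mov  r1, r7 → r1=0x5c
body[2] add  r1, r7, r3 → r1=0x2a
body[3] sub  r2, r5, #59 → r2=0x76
body[4] sub  r4, r4, r1 → r4=0x66
epilogue: pop r5=0x44, sp=0x70
epilogue: pop r2=0xfd, sp=0x71
r0: callee-saved, written=False
r1: caller-saved, written=True
r4: caller-saved, written=True
r6: caller-saved, written=False

SURVIVE = r0,r6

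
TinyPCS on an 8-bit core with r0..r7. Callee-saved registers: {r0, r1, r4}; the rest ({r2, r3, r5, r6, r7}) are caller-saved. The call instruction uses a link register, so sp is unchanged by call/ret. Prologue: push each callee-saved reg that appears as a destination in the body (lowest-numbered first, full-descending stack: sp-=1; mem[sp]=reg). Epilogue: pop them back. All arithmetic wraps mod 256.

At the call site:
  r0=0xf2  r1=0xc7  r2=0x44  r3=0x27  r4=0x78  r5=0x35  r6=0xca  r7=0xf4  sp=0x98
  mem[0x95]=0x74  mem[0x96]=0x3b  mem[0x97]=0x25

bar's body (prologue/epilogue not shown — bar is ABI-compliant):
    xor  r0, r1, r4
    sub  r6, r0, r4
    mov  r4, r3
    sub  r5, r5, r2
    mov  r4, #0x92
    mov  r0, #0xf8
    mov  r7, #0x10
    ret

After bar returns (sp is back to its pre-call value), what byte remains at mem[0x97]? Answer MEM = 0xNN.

prologue: push r0 → mem[0x97]=0xf2, sp=0x97
prologue: push r4 → mem[0x96]=0x78, sp=0x96
body[0] xor  r0, r1, r4 → r0=0xbf
body[1] sub  r6, r0, r4 → r6=0x47
body[2] mov  r4, r3 → r4=0x27
body[3] sub  r5, r5, r2 → r5=0xf1
body[4] mov  r4, #0x92 → r4=0x92
body[5] mov  r0, #0xf8 → r0=0xf8
body[6] mov  r7, #0x10 → r7=0x10
epilogue: pop r4=0x78, sp=0x97
epilogue: pop r0=0xf2, sp=0x98
prologue pushed ['r0', 'r4'] at ['0x97', '0x96']

MEM = 0xf2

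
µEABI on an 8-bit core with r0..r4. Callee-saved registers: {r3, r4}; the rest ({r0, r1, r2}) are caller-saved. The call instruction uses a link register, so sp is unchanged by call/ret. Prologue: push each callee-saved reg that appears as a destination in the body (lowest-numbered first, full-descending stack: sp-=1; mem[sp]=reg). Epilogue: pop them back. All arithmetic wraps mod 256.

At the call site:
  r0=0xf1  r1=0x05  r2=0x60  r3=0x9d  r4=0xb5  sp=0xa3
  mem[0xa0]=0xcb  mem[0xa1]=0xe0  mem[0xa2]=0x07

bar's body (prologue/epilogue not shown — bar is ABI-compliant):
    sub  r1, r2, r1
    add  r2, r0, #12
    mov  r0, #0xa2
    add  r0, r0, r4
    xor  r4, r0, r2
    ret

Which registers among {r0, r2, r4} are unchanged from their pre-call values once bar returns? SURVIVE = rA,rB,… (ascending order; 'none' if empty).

SURVIVE = r4

prologue: push r4 → mem[0xa2]=0xb5, sp=0xa2
body[0] sub  r1, r2, r1 → r1=0x5b
body[1] add  r2, r0, #12 → r2=0xfd
body[2] mov  r0, #0xa2 → r0=0xa2
body[3] add  r0, r0, r4 → r0=0x57
body[4] xor  r4, r0, r2 → r4=0xaa
epilogue: pop r4=0xb5, sp=0xa3
r0: caller-saved, written=True
r2: caller-saved, written=True
r4: callee-saved, written=True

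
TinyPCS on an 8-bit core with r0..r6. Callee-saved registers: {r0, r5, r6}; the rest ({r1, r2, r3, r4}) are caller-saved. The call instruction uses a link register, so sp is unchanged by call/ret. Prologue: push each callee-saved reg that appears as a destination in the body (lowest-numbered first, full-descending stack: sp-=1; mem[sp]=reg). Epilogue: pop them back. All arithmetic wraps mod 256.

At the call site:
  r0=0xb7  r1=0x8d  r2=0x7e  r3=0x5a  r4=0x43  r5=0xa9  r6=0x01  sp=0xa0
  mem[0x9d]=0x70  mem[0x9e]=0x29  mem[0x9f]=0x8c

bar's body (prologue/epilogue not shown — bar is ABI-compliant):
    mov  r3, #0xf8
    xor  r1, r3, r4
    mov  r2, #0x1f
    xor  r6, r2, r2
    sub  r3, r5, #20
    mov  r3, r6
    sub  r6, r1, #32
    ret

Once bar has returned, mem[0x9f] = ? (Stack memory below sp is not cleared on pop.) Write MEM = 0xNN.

prologue: push r6 -> mem[0x9f]=0x01, sp=0x9f
body[0] mov  r3, #0xf8 -> r3=0xf8
body[1] xor  r1, r3, r4 -> r1=0xbb
body[2] mov  r2, #0x1f -> r2=0x1f
body[3] xor  r6, r2, r2 -> r6=0x00
body[4] sub  r3, r5, #20 -> r3=0x95
body[5] mov  r3, r6 -> r3=0x00
body[6] sub  r6, r1, #32 -> r6=0x9b
epilogue: pop r6=0x01, sp=0xa0
prologue pushed ['r6'] at ['0x9f']

MEM = 0x01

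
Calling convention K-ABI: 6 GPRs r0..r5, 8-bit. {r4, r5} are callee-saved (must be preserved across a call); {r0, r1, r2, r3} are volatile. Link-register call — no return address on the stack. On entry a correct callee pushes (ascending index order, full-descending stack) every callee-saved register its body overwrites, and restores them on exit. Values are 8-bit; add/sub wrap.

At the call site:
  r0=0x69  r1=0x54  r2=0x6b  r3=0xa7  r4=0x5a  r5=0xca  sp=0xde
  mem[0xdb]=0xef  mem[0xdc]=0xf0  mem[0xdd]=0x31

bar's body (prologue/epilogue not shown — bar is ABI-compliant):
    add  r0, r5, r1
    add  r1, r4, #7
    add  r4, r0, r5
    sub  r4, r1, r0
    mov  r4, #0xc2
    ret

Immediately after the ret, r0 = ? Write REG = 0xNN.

REG = 0x1e

prologue: push r4 → mem[0xdd]=0x5a, sp=0xdd
body[0] add  r0, r5, r1 → r0=0x1e
body[1] add  r1, r4, #7 → r1=0x61
body[2] add  r4, r0, r5 → r4=0xe8
body[3] sub  r4, r1, r0 → r4=0x43
body[4] mov  r4, #0xc2 → r4=0xc2
epilogue: pop r4=0x5a, sp=0xde
r0 is caller-saved → body value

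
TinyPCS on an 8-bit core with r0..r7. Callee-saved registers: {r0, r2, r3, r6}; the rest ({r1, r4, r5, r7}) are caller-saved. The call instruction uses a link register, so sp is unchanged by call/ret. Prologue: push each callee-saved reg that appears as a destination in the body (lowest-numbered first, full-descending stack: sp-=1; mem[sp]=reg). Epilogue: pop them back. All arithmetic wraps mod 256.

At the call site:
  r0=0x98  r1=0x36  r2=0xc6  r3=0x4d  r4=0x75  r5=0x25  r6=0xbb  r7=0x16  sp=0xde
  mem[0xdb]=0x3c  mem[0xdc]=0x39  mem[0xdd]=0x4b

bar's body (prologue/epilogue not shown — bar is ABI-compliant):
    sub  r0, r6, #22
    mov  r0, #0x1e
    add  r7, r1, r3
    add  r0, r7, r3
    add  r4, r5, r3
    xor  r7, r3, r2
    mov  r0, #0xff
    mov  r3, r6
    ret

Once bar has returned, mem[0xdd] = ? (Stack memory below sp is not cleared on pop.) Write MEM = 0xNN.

prologue: push r0 → mem[0xdd]=0x98, sp=0xdd
prologue: push r3 → mem[0xdc]=0x4d, sp=0xdc
body[0] sub  r0, r6, #22 → r0=0xa5
body[1] mov  r0, #0x1e → r0=0x1e
body[2] add  r7, r1, r3 → r7=0x83
body[3] add  r0, r7, r3 → r0=0xd0
body[4] add  r4, r5, r3 → r4=0x72
body[5] xor  r7, r3, r2 → r7=0x8b
body[6] mov  r0, #0xff → r0=0xff
body[7] mov  r3, r6 → r3=0xbb
epilogue: pop r3=0x4d, sp=0xdd
epilogue: pop r0=0x98, sp=0xde
prologue pushed ['r0', 'r3'] at ['0xdd', '0xdc']

MEM = 0x98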